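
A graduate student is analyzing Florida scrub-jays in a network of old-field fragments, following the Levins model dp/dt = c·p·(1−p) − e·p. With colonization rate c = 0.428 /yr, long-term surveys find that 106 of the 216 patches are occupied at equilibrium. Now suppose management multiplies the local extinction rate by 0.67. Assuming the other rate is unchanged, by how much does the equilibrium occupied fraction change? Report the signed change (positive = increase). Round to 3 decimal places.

0.168

Observed p* = 106/216 = 0.49074.
Balance c(1−p*) = e gives e = 0.428×(1 − 0.49074) = 0.21796.
New p* = 1 − e/c = 1 − 0.14603/0.42800 = 0.65881.
Δp* = 0.65881 − 0.49074 = +0.16807.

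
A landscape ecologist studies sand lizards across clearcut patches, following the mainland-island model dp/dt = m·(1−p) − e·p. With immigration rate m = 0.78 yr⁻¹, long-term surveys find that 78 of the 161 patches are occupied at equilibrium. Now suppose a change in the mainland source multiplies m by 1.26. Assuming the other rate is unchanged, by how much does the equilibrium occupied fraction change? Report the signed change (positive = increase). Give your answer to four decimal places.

0.0577

Observed p* = 78/161 = 0.48447.
Balance m(1−p*) = e·p* gives e = m(1−p*)/p* = 0.78×0.51553/0.48447 = 0.83001.
New p* = m/(m+e) = 0.98280/(0.98280+0.83001) = 0.54214.
Δp* = 0.54214 − 0.48447 = +0.05767.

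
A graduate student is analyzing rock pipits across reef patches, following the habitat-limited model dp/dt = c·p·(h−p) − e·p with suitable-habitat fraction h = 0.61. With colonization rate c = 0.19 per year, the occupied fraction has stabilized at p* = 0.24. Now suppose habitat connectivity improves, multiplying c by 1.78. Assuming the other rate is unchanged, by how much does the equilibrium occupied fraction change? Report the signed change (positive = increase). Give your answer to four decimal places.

0.1621

Balance c(h−p*) = e gives e = 0.19×(0.61 − 0.24000) = 0.07030.
New p* = 0.61 − e/c = 0.61 − 0.07030/0.33820 = 0.40213.
Δp* = 0.40213 − 0.24000 = +0.16213.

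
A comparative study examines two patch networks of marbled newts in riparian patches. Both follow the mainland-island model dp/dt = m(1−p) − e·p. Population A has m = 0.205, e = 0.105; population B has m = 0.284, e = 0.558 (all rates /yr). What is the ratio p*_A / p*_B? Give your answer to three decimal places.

1.961

A: p*_A = m/(m+e) = 0.205/0.3100 = 0.6613.
B: p*_B = 0.284/0.8420 = 0.3373.
p*_A / p*_B = 0.6613/0.3373 = 1.9606.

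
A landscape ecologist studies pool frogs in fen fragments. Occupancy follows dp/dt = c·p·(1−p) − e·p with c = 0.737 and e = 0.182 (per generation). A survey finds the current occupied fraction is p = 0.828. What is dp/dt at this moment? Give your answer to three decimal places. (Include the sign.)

Colonization term: c·p·(1−p) = 0.737×0.828×0.1720 = 0.10496.
Extinction term: e·p = 0.15070.
dp/dt = 0.10496 − 0.15070 = -0.04574.

-0.046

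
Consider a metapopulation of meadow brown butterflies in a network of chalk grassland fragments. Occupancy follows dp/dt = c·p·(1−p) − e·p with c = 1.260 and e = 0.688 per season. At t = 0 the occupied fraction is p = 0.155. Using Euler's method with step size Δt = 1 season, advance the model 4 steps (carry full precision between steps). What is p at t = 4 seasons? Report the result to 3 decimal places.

0.389

Update rule: p ← p + [c·p·(1−p) − e·p]·Δt with Δt = 1.
p: 0.15500 → 0.21339  (Δp = +0.05839)
p: 0.21339 → 0.27807  (Δp = +0.06468)
p: 0.27807 → 0.33970  (Δp = +0.06163)
p: 0.33970 → 0.38861  (Δp = +0.04891)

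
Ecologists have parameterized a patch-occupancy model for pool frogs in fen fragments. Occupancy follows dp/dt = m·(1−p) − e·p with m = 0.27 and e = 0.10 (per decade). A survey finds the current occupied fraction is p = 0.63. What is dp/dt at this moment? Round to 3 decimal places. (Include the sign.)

0.037

Colonization term: m·(1−p) = 0.27×0.3700 = 0.09990.
Extinction term: e·p = 0.06300.
dp/dt = 0.09990 − 0.06300 = 0.03690.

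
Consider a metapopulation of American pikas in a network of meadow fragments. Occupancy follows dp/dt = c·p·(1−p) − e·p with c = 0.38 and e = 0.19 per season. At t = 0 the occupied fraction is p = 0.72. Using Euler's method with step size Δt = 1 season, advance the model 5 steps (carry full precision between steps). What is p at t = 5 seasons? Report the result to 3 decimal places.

0.556

Update rule: p ← p + [c·p·(1−p) − e·p]·Δt with Δt = 1.
t = 1: p = 0.72000 + (-0.06019) = 0.65981
t = 2: p = 0.65981 + (-0.04007) = 0.61974
t = 3: p = 0.61974 + (-0.02820) = 0.59154
t = 4: p = 0.59154 + (-0.02058) = 0.57096
t = 5: p = 0.57096 + (-0.01540) = 0.55557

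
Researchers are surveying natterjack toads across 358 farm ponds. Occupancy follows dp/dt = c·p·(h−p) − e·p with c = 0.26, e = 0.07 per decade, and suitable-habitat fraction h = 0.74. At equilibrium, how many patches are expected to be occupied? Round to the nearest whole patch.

169

p* = h − e/c = 0.74 − 0.2692 = 0.4708.
Expected occupied patches = N × p* = 358 × 0.4708 = 168.54 ≈ 169.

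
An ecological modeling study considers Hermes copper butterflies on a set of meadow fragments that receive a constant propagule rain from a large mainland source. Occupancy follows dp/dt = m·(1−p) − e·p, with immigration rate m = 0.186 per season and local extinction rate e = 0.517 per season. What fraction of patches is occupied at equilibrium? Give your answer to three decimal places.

0.265

At equilibrium the propagule rain into empty patches balances local extinction: m(1−p*) = e·p*.
p* = m/(m+e) = 0.186/(0.186+0.517) = 0.186/0.7030 = 0.2646.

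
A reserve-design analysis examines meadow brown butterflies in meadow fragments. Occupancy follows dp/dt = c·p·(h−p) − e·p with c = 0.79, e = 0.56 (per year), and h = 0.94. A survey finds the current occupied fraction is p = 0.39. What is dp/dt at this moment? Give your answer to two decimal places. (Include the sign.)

Colonization term: c·p·(h−p) = 0.79×0.39×0.5500 = 0.16945.
Extinction term: e·p = 0.21840.
dp/dt = 0.16945 − 0.21840 = -0.04895.

-0.05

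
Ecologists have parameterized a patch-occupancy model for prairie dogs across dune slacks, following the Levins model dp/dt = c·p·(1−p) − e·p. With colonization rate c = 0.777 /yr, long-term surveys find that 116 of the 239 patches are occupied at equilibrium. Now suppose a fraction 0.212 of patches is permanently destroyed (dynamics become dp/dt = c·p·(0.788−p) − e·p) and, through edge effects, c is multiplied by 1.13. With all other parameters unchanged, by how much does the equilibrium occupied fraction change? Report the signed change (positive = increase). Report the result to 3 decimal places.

Observed p* = 116/239 = 0.48536.
Balance c(1−p*) = e gives e = 0.777×(1 − 0.48536) = 0.39988.
New p* = 0.788 − e/c = 0.788 − 0.39988/0.87801 = 0.33256.
Δp* = 0.33256 − 0.48536 = -0.15280.

-0.153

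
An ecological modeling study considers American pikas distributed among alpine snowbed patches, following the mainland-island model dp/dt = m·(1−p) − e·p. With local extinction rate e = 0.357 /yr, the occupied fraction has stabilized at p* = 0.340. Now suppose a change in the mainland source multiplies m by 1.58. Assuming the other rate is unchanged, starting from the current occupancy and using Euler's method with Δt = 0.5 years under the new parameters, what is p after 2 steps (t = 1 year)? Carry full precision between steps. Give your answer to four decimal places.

0.3990

Balance m(1−p*) = e·p* gives m = e·p*/(1−p*) = 0.357×0.34000/0.66000 = 0.18391.
Starting from p₀ = 0.34000; update p ← p + (dp/dt)·Δt with the new parameters.
step 1: Δp = +0.03520, p = 0.37520
step 2: Δp = +0.02380, p = 0.39900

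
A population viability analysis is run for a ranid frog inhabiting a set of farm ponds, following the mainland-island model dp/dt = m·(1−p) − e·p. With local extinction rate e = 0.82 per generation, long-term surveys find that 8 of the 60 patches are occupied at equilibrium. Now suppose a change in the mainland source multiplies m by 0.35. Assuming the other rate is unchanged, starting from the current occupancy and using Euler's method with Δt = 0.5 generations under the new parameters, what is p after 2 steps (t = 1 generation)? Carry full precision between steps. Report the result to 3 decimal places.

Observed p* = 8/60 = 0.13333.
Balance m(1−p*) = e·p* gives m = e·p*/(1−p*) = 0.82×0.13333/0.86667 = 0.12615.
Starting from p₀ = 0.13333; update p ← p + (dp/dt)·Δt with the new parameters.
  1  |  dp/dt·Δt = -0.035533  |  p_1 = 0.097800
  2  |  dp/dt·Δt = -0.020180  |  p_2 = 0.077620

0.078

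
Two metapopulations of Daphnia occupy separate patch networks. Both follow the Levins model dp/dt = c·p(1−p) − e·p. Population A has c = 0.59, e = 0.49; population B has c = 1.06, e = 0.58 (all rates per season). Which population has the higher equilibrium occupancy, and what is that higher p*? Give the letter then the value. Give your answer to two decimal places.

A: p*_A = 1 − 0.49/0.59 = 0.1695.
B: p*_B = 1 − 0.58/1.06 = 0.4528.
B is higher at 0.4528.

B, 0.45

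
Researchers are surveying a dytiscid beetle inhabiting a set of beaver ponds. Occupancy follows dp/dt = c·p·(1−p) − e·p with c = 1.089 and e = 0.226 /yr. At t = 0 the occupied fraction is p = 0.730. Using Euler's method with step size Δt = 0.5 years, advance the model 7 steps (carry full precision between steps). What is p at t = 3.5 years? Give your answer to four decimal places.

Update rule: p ← p + [c·p·(1−p) − e·p]·Δt with Δt = 0.5.
t = 0.5: p = 0.73000 + (+0.02483) = 0.75483
t = 1: p = 0.75483 + (+0.01547) = 0.77030
t = 1.5: p = 0.77030 + (+0.00930) = 0.77960
t = 2: p = 0.77960 + (+0.00546) = 0.78506
t = 2.5: p = 0.78506 + (+0.00317) = 0.78823
t = 3: p = 0.78823 + (+0.00182) = 0.79005
t = 3.5: p = 0.79005 + (+0.00104) = 0.79109

0.7911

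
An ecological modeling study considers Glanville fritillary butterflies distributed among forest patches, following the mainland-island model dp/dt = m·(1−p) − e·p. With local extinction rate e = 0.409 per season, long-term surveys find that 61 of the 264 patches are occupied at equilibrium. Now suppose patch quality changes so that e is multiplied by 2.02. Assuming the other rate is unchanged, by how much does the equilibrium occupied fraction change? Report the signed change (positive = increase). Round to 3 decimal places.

-0.102

Observed p* = 61/264 = 0.23106.
Balance m(1−p*) = e·p* gives m = e·p*/(1−p*) = 0.409×0.23106/0.76894 = 0.12290.
New p* = m/(m+e) = 0.12290/(0.12290+0.82618) = 0.12949.
Δp* = 0.12949 − 0.23106 = -0.10157.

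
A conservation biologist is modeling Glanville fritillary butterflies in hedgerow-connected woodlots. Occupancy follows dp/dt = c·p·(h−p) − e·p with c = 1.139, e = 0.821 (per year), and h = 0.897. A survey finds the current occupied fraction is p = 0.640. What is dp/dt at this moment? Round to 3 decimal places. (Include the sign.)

-0.338

Colonization term: c·p·(h−p) = 1.139×0.640×0.2570 = 0.18734.
Extinction term: e·p = 0.52544.
dp/dt = 0.18734 − 0.52544 = -0.33810.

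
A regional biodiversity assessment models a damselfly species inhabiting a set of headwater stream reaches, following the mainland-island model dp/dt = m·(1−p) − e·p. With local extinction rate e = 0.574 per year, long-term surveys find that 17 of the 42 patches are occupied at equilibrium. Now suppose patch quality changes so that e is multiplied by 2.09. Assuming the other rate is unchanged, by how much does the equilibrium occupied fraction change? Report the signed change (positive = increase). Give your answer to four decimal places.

Observed p* = 17/42 = 0.40476.
Balance m(1−p*) = e·p* gives m = e·p*/(1−p*) = 0.574×0.40476/0.59524 = 0.39032.
New p* = m/(m+e) = 0.39032/(0.39032+1.19966) = 0.24549.
Δp* = 0.24549 − 0.40476 = -0.15927.

-0.1593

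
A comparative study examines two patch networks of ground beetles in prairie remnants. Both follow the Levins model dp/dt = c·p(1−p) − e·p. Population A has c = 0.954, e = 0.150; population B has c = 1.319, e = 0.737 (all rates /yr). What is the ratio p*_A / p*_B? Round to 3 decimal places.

1.910

A: p*_A = 1 − 0.150/0.954 = 0.8428.
B: p*_B = 1 − 0.737/1.319 = 0.4412.
p*_A / p*_B = 0.8428/0.4412 = 1.9100.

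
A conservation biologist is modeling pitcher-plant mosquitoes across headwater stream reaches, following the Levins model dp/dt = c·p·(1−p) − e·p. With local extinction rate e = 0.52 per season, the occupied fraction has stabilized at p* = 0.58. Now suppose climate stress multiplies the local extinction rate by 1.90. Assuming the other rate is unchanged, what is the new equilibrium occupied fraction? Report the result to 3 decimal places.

0.202

Balance c(1−p*) = e gives c = e/(1 − 0.58000) = 0.52/0.42000 = 1.23810.
New p* = 1 − e/c = 1 − 0.98800/1.23810 = 0.20200.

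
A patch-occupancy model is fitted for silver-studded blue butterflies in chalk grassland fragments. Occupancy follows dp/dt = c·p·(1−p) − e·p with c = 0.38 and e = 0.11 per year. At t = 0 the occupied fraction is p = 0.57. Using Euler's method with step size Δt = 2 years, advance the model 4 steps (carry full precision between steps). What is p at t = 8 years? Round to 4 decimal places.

0.7008

Update rule: p ← p + [c·p·(1−p) − e·p]·Δt with Δt = 2.
t = 2: p = 0.57000 + (+0.06088) = 0.63088
t = 4: p = 0.63088 + (+0.03819) = 0.66907
t = 6: p = 0.66907 + (+0.02108) = 0.69015
t = 8: p = 0.69015 + (+0.01069) = 0.70084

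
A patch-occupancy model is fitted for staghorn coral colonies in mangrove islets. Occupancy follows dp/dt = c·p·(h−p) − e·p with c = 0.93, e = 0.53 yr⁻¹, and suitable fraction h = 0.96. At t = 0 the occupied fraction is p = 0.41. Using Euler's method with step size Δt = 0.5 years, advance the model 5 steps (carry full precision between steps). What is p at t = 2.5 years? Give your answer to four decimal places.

Update rule: p ← p + [c·p·(h−p) − e·p]·Δt with Δt = 0.5.
p: 0.41000 → 0.40621  (Δp = -0.00379)
p: 0.40621 → 0.40317  (Δp = -0.00304)
p: 0.40317 → 0.40072  (Δp = -0.00245)
p: 0.40072 → 0.39874  (Δp = -0.00198)
p: 0.39874 → 0.39714  (Δp = -0.00160)

0.3971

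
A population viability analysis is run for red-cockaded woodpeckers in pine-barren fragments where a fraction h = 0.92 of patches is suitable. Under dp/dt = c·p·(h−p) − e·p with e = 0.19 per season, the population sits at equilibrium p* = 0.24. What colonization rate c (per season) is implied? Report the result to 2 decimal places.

0.28

At equilibrium c(h−p*) = e, so c = e/(h−p*).
c = 0.19/(0.92 − 0.24) = 0.19/0.6800 = 0.2794.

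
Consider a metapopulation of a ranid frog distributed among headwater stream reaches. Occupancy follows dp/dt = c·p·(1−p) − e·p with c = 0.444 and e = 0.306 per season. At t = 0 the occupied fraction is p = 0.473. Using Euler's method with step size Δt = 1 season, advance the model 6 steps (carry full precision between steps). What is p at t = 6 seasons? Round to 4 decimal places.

Update rule: p ← p + [c·p·(1−p) − e·p]·Δt with Δt = 1.
p: 0.47300 → 0.43894  (Δp = -0.03406)
p: 0.43894 → 0.41397  (Δp = -0.02497)
p: 0.41397 → 0.39501  (Δp = -0.01896)
p: 0.39501 → 0.38024  (Δp = -0.01477)
p: 0.38024 → 0.36852  (Δp = -0.01172)
p: 0.36852 → 0.35908  (Δp = -0.00944)

0.3591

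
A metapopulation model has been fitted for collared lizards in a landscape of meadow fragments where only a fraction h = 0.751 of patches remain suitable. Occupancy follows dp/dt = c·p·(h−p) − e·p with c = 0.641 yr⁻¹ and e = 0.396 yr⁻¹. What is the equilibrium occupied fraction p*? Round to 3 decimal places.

0.133

Setting dp/dt = 0 and dividing by p* gives c·(h−p*) = e.
So p* = h − e/c = 0.751 − 0.396/0.641 = 0.751 − 0.6178 = 0.1332.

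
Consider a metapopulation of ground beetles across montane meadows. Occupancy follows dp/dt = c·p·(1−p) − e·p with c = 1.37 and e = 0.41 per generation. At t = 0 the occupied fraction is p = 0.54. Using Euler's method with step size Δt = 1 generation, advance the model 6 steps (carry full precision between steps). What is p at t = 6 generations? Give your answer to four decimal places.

Update rule: p ← p + [c·p·(1−p) − e·p]·Δt with Δt = 1.
step 1: Δp = +0.11891, p = 0.65891
step 2: Δp = +0.03775, p = 0.69666
step 3: Δp = +0.00388, p = 0.70054
step 4: Δp = +0.00018, p = 0.70072
step 5: Δp = +0.00001, p = 0.70073
step 6: Δp = +0.00000, p = 0.70073

0.7007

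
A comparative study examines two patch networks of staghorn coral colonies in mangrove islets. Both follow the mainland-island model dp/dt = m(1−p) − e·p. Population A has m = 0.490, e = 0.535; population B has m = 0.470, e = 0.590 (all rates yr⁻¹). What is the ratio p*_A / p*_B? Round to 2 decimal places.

A: p*_A = m/(m+e) = 0.490/1.0250 = 0.4780.
B: p*_B = 0.470/1.0600 = 0.4434.
p*_A / p*_B = 0.4780/0.4434 = 1.0782.

1.08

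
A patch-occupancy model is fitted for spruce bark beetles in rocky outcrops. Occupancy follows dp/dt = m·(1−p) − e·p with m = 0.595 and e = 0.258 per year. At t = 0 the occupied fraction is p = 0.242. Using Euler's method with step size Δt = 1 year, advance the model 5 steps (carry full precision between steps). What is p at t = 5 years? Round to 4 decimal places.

0.6975

Update rule: p ← p + [m·(1−p) − e·p]·Δt with Δt = 1.
step 1: Δp = +0.38857, p = 0.63057
step 2: Δp = +0.05712, p = 0.68769
step 3: Δp = +0.00840, p = 0.69609
step 4: Δp = +0.00123, p = 0.69733
step 5: Δp = +0.00018, p = 0.69751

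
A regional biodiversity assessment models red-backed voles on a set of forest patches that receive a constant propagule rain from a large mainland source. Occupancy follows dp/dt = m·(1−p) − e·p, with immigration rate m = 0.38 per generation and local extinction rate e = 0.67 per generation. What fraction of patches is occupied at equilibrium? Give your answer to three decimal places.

At equilibrium the propagule rain into empty patches balances local extinction: m(1−p*) = e·p*.
p* = m/(m+e) = 0.38/(0.38+0.67) = 0.38/1.0500 = 0.3619.

0.362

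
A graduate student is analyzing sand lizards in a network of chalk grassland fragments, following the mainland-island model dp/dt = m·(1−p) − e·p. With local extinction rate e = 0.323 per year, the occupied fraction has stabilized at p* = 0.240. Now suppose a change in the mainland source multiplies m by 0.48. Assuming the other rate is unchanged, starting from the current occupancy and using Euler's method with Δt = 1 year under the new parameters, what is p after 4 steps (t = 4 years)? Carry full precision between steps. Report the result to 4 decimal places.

0.1485

Balance m(1−p*) = e·p* gives m = e·p*/(1−p*) = 0.323×0.24000/0.76000 = 0.10200.
Starting from p₀ = 0.24000; update p ← p + (dp/dt)·Δt with the new parameters.
p: 0.24000 → 0.19969  (Δp = -0.04031)
p: 0.19969 → 0.17437  (Δp = -0.02532)
p: 0.17437 → 0.15847  (Δp = -0.01590)
p: 0.15847 → 0.14849  (Δp = -0.00999)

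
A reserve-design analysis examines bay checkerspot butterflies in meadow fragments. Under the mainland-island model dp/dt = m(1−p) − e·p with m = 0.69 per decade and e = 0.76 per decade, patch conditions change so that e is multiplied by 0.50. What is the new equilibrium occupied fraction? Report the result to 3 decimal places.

Before: p* = 0.69/(0.69+0.76) = 0.4759.
After: m = 0.69, e = 0.38; p* = 0.69/1.0700 = 0.6449.

0.645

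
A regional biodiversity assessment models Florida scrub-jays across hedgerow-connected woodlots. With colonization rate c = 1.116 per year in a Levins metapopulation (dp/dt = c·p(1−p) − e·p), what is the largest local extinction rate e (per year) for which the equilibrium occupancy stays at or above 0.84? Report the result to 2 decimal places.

0.18

1 − e/c ≥ 0.84 ⇒ e ≤ c(1 − 0.84) = 1.116 × 0.1600.
e_max = 0.1786.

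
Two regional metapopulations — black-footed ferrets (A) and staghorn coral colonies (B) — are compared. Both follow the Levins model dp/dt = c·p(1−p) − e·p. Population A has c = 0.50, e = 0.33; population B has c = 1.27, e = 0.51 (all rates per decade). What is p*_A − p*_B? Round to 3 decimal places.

-0.258

A: p*_A = 1 − 0.33/0.50 = 0.3400.
B: p*_B = 1 − 0.51/1.27 = 0.5984.
p*_A − p*_B = 0.3400 − 0.5984 = -0.2584.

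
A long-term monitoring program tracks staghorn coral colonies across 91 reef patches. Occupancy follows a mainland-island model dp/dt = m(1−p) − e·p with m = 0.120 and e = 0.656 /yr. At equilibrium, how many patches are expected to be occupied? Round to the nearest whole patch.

p* = m/(m+e) = 0.120/0.7760 = 0.1546.
Expected occupied patches = N × p* = 91 × 0.1546 = 14.07 ≈ 14.

14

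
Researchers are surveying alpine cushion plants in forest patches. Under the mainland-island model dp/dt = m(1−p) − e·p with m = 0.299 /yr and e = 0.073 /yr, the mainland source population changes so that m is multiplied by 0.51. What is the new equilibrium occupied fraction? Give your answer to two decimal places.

Before: p* = 0.299/(0.299+0.073) = 0.8038.
After: m = 0.15249, e = 0.073; p* = 0.15249/0.2255 = 0.6763.

0.68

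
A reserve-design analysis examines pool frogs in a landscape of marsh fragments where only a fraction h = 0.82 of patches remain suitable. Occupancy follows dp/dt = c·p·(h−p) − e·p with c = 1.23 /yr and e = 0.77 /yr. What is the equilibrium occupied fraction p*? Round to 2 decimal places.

0.19

Setting dp/dt = 0 and dividing by p* gives c·(h−p*) = e.
So p* = h − e/c = 0.82 − 0.77/1.23 = 0.82 − 0.6260 = 0.1940.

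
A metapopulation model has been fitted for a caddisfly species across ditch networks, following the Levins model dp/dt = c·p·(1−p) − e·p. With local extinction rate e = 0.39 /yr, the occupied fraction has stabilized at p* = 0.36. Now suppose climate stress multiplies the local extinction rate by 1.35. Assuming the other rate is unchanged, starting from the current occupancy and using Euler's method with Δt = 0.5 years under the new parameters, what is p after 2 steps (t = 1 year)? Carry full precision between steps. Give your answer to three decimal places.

Balance c(1−p*) = e gives c = e/(1 − 0.36000) = 0.39/0.64000 = 0.60938.
Starting from p₀ = 0.36000; update p ← p + (dp/dt)·Δt with the new parameters.
p: 0.36000 → 0.33543  (Δp = -0.02457)
p: 0.33543 → 0.31505  (Δp = -0.02038)

0.315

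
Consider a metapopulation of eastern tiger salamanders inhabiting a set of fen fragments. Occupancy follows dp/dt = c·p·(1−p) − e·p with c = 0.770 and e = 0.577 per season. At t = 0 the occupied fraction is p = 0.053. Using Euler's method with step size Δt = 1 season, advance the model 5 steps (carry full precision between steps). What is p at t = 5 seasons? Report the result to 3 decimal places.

Update rule: p ← p + [c·p·(1−p) − e·p]·Δt with Δt = 1.
p: 0.05300 → 0.06107  (Δp = +0.00807)
p: 0.06107 → 0.06998  (Δp = +0.00891)
p: 0.06998 → 0.07972  (Δp = +0.00974)
p: 0.07972 → 0.09021  (Δp = +0.01049)
p: 0.09021 → 0.10135  (Δp = +0.01114)

0.101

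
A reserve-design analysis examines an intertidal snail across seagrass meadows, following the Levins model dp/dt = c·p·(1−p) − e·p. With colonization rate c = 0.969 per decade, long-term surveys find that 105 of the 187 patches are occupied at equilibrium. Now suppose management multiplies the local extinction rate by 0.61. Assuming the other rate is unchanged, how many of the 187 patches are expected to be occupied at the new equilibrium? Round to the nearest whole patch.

Observed p* = 105/187 = 0.56150.
Balance c(1−p*) = e gives e = 0.969×(1 − 0.56150) = 0.42491.
New p* = 1 − e/c = 1 − 0.25920/0.96900 = 0.73251.
Expected occupied = 187 × 0.73251 = 136.98 ≈ 137.

137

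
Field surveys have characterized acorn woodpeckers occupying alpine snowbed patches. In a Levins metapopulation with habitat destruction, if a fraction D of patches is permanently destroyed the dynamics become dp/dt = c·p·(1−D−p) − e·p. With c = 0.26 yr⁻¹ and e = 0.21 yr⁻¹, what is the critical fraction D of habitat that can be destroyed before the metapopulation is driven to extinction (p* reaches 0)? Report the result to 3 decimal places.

The nontrivial equilibrium is p* = (1−D) − e/c; extinction occurs when this hits zero.
So D_crit = 1 − e/c = 1 − 0.21/0.26 = 1 − 0.8077 = 0.1923.
This equals the undisturbed p*, a classic result of Lande's extension.

0.192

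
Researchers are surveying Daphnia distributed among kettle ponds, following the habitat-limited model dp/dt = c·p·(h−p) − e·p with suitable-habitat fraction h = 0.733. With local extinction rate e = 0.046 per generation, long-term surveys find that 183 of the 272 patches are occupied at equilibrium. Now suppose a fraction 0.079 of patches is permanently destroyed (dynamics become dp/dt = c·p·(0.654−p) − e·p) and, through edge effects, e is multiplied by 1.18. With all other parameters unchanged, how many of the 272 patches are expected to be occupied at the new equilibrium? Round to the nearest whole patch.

Observed p* = 183/272 = 0.67279.
Balance c(h−p*) = e gives c = e/(0.733 − 0.67279) = 0.046/0.06021 = 0.76399.
New p* = 0.654 − e/c = 0.654 − 0.05428/0.76399 = 0.58295.
Expected occupied = 272 × 0.58295 = 158.56 ≈ 159.

159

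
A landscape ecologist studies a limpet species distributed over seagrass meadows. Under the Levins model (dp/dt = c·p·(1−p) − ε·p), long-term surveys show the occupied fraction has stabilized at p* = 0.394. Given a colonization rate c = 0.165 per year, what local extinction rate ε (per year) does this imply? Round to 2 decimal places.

0.10

At equilibrium c(1−p*) = ε.
ε = 0.165 × (1 − 0.394) = 0.165 × 0.6060 = 0.1000.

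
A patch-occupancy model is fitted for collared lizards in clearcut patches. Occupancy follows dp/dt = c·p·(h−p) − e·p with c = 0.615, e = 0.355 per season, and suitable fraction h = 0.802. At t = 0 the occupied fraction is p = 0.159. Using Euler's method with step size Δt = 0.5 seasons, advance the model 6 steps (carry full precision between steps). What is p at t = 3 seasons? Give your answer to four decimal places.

Update rule: p ← p + [c·p·(h−p) − e·p]·Δt with Δt = 0.5.
p: 0.15900 → 0.16222  (Δp = +0.00322)
p: 0.16222 → 0.16534  (Δp = +0.00312)
p: 0.16534 → 0.16836  (Δp = +0.00302)
p: 0.16836 → 0.17128  (Δp = +0.00292)
p: 0.17128 → 0.17409  (Δp = +0.00282)
p: 0.17409 → 0.17681  (Δp = +0.00271)

0.1768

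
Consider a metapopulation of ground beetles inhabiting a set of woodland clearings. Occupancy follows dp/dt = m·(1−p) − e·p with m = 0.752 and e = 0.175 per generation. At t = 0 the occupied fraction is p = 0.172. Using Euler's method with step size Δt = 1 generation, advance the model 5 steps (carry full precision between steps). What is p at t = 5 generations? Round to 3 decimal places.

Update rule: p ← p + [m·(1−p) − e·p]·Δt with Δt = 1.
  1  |  dp/dt·Δt = +0.592556  |  p_1 = 0.764556
  2  |  dp/dt·Δt = +0.043257  |  p_2 = 0.807813
  3  |  dp/dt·Δt = +0.003158  |  p_3 = 0.810970
  4  |  dp/dt·Δt = +0.000231  |  p_4 = 0.811201
  5  |  dp/dt·Δt = +0.000017  |  p_5 = 0.811218

0.811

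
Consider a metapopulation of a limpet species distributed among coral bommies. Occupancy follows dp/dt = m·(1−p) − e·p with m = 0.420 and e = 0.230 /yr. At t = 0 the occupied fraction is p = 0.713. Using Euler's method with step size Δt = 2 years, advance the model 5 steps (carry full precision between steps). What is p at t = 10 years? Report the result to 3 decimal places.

0.646

Update rule: p ← p + [m·(1−p) − e·p]·Δt with Δt = 2.
t = 2: p = 0.71300 + (-0.08690) = 0.62610
t = 4: p = 0.62610 + (+0.02607) = 0.65217
t = 6: p = 0.65217 + (-0.00782) = 0.64435
t = 8: p = 0.64435 + (+0.00235) = 0.64670
t = 10: p = 0.64670 + (-0.00070) = 0.64599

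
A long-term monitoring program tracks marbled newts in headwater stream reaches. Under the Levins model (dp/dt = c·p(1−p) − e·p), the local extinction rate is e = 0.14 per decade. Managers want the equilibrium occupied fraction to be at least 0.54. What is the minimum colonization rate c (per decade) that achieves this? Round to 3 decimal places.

p* = 1 − e/c ≥ 0.54 requires e/c ≤ 0.4600, i.e. c ≥ e/0.4600.
c_min = 0.14/0.4600 = 0.3043.

0.304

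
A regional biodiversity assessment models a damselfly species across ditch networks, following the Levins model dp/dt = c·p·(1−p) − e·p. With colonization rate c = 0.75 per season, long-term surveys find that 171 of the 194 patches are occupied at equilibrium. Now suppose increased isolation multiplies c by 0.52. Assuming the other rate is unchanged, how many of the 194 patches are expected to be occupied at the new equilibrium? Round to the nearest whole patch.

150

Observed p* = 171/194 = 0.88144.
Balance c(1−p*) = e gives e = 0.75×(1 − 0.88144) = 0.08892.
New p* = 1 − e/c = 1 − 0.08892/0.39000 = 0.77200.
Expected occupied = 194 × 0.77200 = 149.77 ≈ 150.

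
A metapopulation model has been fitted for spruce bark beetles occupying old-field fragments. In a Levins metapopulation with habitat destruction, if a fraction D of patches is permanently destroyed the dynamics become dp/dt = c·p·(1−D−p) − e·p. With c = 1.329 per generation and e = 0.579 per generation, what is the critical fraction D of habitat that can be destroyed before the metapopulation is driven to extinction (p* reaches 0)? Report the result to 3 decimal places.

0.564

The nontrivial equilibrium is p* = (1−D) − e/c; extinction occurs when this hits zero.
So D_crit = 1 − e/c = 1 − 0.579/1.329 = 1 − 0.4357 = 0.5643.
This equals the undisturbed p*, a classic result of Lande's extension.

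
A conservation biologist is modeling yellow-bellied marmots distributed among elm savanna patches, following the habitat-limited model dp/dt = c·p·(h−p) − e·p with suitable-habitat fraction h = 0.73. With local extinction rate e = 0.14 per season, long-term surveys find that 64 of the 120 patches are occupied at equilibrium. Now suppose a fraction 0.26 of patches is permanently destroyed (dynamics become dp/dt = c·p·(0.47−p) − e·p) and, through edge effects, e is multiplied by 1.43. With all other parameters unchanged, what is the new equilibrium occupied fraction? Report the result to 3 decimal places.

0.189

Observed p* = 64/120 = 0.53333.
Balance c(h−p*) = e gives c = e/(0.73 − 0.53333) = 0.14/0.19667 = 0.71185.
New p* = 0.47 − e/c = 0.47 − 0.20020/0.71185 = 0.18876.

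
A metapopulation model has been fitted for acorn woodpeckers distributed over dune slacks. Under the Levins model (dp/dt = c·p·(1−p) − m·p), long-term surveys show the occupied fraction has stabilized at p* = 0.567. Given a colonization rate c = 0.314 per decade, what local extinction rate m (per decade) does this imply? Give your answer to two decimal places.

At equilibrium c(1−p*) = m.
m = 0.314 × (1 − 0.567) = 0.314 × 0.4330 = 0.1360.

0.14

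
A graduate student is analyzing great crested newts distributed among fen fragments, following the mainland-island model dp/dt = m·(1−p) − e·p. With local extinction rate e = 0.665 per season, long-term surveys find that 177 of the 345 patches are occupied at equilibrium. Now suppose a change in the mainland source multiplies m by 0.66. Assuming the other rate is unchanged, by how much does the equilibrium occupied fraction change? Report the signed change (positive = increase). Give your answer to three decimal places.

-0.103

Observed p* = 177/345 = 0.51304.
Balance m(1−p*) = e·p* gives m = e·p*/(1−p*) = 0.665×0.51304/0.48696 = 0.70062.
New p* = m/(m+e) = 0.46241/(0.46241+0.66500) = 0.41015.
Δp* = 0.41015 − 0.51304 = -0.10289.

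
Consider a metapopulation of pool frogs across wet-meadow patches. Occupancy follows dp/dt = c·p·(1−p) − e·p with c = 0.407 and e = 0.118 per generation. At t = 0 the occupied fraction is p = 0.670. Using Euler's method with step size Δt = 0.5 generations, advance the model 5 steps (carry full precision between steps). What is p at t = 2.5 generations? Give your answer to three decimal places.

0.691

Update rule: p ← p + [c·p·(1−p) − e·p]·Δt with Δt = 0.5.
  1  |  dp/dt·Δt = +0.005464  |  p_1 = 0.675464
  2  |  dp/dt·Δt = +0.004757  |  p_2 = 0.680221
  3  |  dp/dt·Δt = +0.004132  |  p_3 = 0.684354
  4  |  dp/dt·Δt = +0.003582  |  p_4 = 0.687935
  5  |  dp/dt·Δt = +0.003099  |  p_5 = 0.691035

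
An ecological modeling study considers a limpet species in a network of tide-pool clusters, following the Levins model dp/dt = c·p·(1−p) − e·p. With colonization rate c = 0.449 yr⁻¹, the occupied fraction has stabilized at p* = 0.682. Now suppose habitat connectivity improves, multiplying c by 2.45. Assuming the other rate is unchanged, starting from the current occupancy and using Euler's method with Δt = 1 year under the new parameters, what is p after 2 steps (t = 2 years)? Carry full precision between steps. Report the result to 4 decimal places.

Balance c(1−p*) = e gives e = 0.449×(1 − 0.68200) = 0.14278.
Starting from p₀ = 0.68200; update p ← p + (dp/dt)·Δt with the new parameters.
p: 0.68200 → 0.82320  (Δp = +0.14120)
p: 0.82320 → 0.86576  (Δp = +0.04257)

0.8658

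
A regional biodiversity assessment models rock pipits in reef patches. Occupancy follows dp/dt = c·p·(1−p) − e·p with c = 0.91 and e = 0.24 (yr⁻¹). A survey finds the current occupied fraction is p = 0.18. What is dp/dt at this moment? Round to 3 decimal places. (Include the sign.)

Colonization term: c·p·(1−p) = 0.91×0.18×0.8200 = 0.13432.
Extinction term: e·p = 0.04320.
dp/dt = 0.13432 − 0.04320 = 0.09112.

0.091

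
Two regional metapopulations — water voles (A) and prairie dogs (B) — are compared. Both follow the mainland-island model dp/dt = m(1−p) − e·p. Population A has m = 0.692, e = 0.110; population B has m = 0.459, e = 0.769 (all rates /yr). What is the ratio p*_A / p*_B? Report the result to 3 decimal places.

2.308

A: p*_A = m/(m+e) = 0.692/0.8020 = 0.8628.
B: p*_B = 0.459/1.2280 = 0.3738.
p*_A / p*_B = 0.8628/0.3738 = 2.3084.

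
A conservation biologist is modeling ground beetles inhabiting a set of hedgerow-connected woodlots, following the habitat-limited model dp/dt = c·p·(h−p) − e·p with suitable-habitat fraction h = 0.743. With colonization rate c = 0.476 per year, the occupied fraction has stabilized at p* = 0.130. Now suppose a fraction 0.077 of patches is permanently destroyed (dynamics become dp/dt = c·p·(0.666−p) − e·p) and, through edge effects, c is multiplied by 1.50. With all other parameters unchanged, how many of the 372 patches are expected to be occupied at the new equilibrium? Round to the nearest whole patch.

Balance c(h−p*) = e gives e = 0.476×(0.743 − 0.13000) = 0.29179.
New p* = 0.666 − e/c = 0.666 − 0.29179/0.71400 = 0.25733.
Expected occupied = 372 × 0.25733 = 95.73 ≈ 96.

96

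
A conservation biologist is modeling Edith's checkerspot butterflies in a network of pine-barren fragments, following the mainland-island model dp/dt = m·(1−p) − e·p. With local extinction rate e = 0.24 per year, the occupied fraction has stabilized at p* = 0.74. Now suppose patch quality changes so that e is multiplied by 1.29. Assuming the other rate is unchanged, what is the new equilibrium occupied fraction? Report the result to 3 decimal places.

Balance m(1−p*) = e·p* gives m = e·p*/(1−p*) = 0.24×0.74000/0.26000 = 0.68308.
New p* = m/(m+e) = 0.68308/(0.68308+0.30960) = 0.68812.

0.688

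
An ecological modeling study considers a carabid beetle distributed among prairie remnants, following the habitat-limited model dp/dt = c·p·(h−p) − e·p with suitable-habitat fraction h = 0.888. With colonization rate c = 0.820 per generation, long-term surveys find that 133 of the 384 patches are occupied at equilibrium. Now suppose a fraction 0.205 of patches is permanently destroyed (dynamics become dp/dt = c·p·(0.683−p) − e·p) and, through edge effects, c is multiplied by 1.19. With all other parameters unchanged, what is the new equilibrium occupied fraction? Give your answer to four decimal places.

Observed p* = 133/384 = 0.34635.
Balance c(h−p*) = e gives e = 0.820×(0.888 − 0.34635) = 0.44415.
New p* = 0.683 − e/c = 0.683 − 0.44415/0.97580 = 0.22784.

0.2278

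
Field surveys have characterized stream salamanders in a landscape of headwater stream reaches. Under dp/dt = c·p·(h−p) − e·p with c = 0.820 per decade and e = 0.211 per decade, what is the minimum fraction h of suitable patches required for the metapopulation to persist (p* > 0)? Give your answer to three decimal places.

0.257

p* = h − e/c is positive only when h > e/c.
h_min = e/c = 0.211/0.820 = 0.2573.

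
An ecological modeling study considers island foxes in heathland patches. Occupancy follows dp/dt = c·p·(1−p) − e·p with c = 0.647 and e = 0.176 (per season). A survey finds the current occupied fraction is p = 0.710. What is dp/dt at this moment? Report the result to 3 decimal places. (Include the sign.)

0.008

Colonization term: c·p·(1−p) = 0.647×0.710×0.2900 = 0.13322.
Extinction term: e·p = 0.12496.
dp/dt = 0.13322 − 0.12496 = 0.00826.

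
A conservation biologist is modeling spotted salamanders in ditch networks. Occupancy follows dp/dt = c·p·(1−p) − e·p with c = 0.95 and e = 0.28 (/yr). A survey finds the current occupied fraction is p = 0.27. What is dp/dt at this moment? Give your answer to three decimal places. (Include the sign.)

0.112

Colonization term: c·p·(1−p) = 0.95×0.27×0.7300 = 0.18724.
Extinction term: e·p = 0.07560.
dp/dt = 0.18724 − 0.07560 = 0.11164.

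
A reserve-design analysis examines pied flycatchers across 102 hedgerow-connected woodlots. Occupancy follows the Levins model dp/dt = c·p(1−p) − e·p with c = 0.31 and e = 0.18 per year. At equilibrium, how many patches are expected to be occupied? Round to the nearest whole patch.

43

p* = 1 − e/c = 1 − 0.18/0.31 = 0.4194.
Expected occupied patches = N × p* = 102 × 0.4194 = 42.77 ≈ 43.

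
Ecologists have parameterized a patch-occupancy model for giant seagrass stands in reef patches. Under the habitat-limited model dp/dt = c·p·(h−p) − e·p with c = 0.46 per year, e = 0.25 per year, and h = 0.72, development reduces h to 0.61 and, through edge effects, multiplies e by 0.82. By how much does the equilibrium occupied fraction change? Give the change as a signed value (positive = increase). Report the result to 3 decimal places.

-0.012

Before: p* = h − e/c = 0.72 − 0.25/0.46 = 0.72 − 0.5435 = 0.1765.
After: c = 0.46, e = 0.205, h = 0.61; p* = 0.61 − 0.205/0.46 = 0.1643.
Δp* = 0.1643 − 0.1765 = -0.0122.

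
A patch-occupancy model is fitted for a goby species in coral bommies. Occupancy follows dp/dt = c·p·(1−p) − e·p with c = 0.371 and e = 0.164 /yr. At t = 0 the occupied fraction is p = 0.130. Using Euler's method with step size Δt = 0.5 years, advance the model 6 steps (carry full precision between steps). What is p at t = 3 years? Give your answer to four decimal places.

0.1998

Update rule: p ← p + [c·p·(1−p) − e·p]·Δt with Δt = 0.5.
  1  |  dp/dt·Δt = +0.010320  |  p_1 = 0.140320
  2  |  dp/dt·Δt = +0.010871  |  p_2 = 0.151191
  3  |  dp/dt·Δt = +0.011408  |  p_3 = 0.162599
  4  |  dp/dt·Δt = +0.011925  |  p_4 = 0.174523
  5  |  dp/dt·Δt = +0.012413  |  p_5 = 0.186936
  6  |  dp/dt·Δt = +0.012866  |  p_6 = 0.199802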